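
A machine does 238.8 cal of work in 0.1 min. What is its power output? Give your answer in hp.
P = W/t = 999.1 J / 6 s = 166.5 W = 0.2233 hp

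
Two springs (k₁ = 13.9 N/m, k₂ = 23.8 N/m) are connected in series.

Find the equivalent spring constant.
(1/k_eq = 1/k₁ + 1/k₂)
1/k_eq = 1/13.9 + 1/23.8 = 0.11396; k_eq = 8.775 N/m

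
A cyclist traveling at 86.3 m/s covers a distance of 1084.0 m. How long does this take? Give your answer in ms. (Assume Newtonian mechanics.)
t = d/v (with unit conversion) = 12560.0 ms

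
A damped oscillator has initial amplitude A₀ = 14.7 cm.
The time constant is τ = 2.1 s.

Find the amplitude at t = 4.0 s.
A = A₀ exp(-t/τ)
A = A₀ exp(−t/τ) = 14.7×exp(−4.0/2.1) = 2.188 cm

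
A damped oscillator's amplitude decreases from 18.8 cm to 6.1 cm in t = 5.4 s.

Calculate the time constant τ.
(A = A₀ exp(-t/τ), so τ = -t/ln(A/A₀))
A/A₀ = 6.1/18.8 = 0.3245; ln(A/A₀) = -1.126
τ = −t/ln(A/A₀) = −5.4/-1.126 = 4.798 s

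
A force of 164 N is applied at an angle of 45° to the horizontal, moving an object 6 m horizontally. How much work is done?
W = Fd cosθ = 164×6×cos(45°) = 695.79 J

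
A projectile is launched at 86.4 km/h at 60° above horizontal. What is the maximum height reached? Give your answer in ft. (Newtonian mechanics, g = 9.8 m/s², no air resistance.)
H = v₀²sin²(θ)/(2g) (with unit conversion) = 72.31 ft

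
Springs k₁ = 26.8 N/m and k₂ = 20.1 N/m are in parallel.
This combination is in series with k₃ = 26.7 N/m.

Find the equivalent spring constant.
k₁₂ = k₁ + k₂ = 46.9 N/m (parallel)
1/k_eq = 1/k₁₂ + 1/k₃ → k_eq = 17.01 N/m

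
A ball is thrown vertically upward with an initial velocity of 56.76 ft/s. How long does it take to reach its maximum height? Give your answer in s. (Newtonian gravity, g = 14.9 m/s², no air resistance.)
t_up = v₀/g (with unit conversion) = 1.161 s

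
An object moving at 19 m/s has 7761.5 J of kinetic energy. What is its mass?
KE = ½mv² → m = 2KE/v² = 2×7761.5/19² = 43.0 kg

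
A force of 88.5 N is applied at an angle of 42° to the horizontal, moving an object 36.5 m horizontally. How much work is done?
W = Fd cosθ = 88.5×36.5×cos(42°) = 2400.5 J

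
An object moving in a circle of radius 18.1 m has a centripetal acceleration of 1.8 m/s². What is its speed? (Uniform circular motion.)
v = √(a_c × r) = √(1.8 × 18.1) = 5.71 m/s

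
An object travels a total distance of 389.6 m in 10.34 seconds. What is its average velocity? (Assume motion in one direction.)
v_avg = Δd / Δt = 389.6 / 10.34 = 37.68 m/s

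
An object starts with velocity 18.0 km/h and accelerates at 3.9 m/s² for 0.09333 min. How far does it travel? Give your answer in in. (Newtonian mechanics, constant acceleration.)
d = v₀t + ½at² (with unit conversion) = 3510.0 in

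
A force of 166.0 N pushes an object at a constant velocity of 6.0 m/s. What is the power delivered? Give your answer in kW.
P = Fv = 166 N × 6 m/s = 996 W = 0.996 kW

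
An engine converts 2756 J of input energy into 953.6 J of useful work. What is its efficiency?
η = W_out/W_in = 953.6/2756 = 0.346 = 34.6%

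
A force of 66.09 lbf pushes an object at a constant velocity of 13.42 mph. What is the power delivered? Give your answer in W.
P = Fv = 294 N × 5.999 m/s = 1764 W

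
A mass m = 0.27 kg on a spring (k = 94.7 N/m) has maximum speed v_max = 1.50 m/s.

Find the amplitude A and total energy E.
½mv²_max = ½kA² → A = v_max√(m/k) = 1.5×√(0.27/94.7) = 0.08009 m = 8.009 cm
E = ½mv²_max = ½×0.27×1.5² = 0.3038 J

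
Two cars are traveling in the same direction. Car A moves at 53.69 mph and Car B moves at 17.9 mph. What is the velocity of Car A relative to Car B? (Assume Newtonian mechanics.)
v_rel = v_A - v_B = 53.69 - 17.9 = 35.79 mph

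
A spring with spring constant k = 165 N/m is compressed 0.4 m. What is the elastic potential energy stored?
PE = ½kx² = ½×165×0.4² = 13.2 J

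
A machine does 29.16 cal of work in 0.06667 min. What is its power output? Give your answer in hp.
P = W/t = 122 J / 4 s = 30.5 W = 0.0409 hp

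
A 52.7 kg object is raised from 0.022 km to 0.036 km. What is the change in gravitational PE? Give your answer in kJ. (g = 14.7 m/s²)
ΔPE = mg(h₂ − h₁) = 52.7 kg × 14.7 m/s² × (36 − 22) m = 1.085e+04 J = 10.85 kJ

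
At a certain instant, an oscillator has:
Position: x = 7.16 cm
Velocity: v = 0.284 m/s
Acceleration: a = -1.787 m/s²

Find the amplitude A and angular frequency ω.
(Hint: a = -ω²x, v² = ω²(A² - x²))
a = −ω²x → ω = √(|a|/x) = √(1.787/0.0716) = 4.996 rad/s
v² = ω²(A² − x²) → A = √(x² + v²/ω²) = √(0.0716² + 0.284²/4.996²) = 0.09142 m = 9.142 cm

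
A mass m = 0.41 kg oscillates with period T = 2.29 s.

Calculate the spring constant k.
T = 2π√(m/k) → k = m(2π/T)² = 0.41×(2π/2.29)² = 3.087 N/m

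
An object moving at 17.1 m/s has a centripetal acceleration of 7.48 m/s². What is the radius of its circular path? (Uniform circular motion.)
r = v²/a_c = 17.1²/7.48 = 39.09 m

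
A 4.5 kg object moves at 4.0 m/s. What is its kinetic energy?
KE = ½mv² = ½×4.5×4.0² = 36.0 J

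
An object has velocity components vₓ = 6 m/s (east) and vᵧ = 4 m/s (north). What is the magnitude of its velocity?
|v| = √(vₓ² + vᵧ²) = √(6² + 4²) = √(52) = 7.21 m/s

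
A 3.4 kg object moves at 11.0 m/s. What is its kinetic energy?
KE = ½mv² = ½×3.4×11.0² = 205.7 J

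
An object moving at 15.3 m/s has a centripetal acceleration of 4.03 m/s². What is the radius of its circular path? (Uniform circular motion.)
r = v²/a_c = 15.3²/4.03 = 58.09 m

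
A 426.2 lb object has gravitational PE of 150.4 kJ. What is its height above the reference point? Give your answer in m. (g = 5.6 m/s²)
PE = mgh → h = PE/(mg) = 1.504e+05 J / (193.3 kg × 5.6 m/s²) = 138.9 m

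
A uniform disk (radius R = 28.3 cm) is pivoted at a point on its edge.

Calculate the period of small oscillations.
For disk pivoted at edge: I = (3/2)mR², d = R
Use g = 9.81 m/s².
I/m = (3/2)R² = 0.1201 m²; d = R = 0.283 m
T = 2π√((3/2)R²/(gR)) = 2π√(3R/(2g)) = 1.307 s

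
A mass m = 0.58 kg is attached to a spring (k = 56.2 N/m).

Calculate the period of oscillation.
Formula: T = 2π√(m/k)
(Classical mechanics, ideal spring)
T = 2π√(m/k) = 2π√(0.58/56.2) = 0.6383 s; f = 1/T = 1.567 Hz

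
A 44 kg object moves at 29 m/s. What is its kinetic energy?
KE = ½mv² = ½×44×29² = 18502.0 J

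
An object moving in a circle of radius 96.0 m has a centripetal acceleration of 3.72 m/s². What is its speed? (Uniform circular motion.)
v = √(a_c × r) = √(3.72 × 96.0) = 18.9 m/s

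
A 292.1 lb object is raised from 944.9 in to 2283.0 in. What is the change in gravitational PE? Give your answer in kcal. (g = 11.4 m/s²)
ΔPE = mg(h₂ − h₁) = 132.5 kg × 11.4 m/s² × (57.99 − 24) m = 5.134e+04 J = 12.27 kcal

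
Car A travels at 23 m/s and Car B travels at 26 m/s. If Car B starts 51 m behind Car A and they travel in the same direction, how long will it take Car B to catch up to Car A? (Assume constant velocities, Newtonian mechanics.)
Relative speed: v_rel = 26 - 23 = 3 m/s
Time to catch: t = d₀/v_rel = 51/3 = 17.0 s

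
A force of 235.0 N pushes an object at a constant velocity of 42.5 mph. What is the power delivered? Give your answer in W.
P = Fv = 235 N × 19 m/s = 4465 W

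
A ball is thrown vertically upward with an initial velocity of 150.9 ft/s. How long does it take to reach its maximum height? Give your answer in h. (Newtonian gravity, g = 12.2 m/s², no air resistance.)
t_up = v₀/g (with unit conversion) = 0.001047 h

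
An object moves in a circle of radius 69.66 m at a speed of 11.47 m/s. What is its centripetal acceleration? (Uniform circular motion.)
a_c = v²/r = 11.47²/69.66 = 131.561/69.66 = 1.89 m/s²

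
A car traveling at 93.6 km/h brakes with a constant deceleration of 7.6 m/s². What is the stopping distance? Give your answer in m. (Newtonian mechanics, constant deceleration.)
d = v₀² / (2a) (with unit conversion) = 44.47 m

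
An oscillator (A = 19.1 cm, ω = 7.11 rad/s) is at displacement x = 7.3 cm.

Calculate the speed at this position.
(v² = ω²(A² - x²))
v = ω√(A² − x²) = 7.11×√(0.191² − 0.073²) = 1.255 m/s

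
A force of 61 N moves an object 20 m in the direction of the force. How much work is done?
W = Fd = 61×20 = 1220.0 J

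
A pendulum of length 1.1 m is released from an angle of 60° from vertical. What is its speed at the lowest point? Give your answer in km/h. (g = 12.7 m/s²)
h = L(1 − cosθ) = 1.1×(1 − cos60°) = 0.55 m
v = √(2gh) = √(2×12.7×0.55) = 3.738 m/s = 13.46 km/h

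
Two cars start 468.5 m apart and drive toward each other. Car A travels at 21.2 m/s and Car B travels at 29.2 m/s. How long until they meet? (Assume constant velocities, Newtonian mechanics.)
Combined speed: v_combined = 21.2 + 29.2 = 50.4 m/s
Time to meet: t = d/50.4 = 468.5/50.4 = 9.3 s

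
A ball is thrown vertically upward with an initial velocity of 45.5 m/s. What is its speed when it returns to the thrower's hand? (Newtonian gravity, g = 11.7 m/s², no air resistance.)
By conservation of energy, the ball returns at the same speed = 45.5 m/s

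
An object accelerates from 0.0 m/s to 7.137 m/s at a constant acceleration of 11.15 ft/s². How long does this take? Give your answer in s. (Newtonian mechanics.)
t = (v - v₀)/a (with unit conversion) = 2.1 s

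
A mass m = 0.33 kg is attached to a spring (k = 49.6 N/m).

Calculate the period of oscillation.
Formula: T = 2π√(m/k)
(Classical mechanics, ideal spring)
T = 2π√(m/k) = 2π√(0.33/49.6) = 0.5125 s; f = 1/T = 1.951 Hz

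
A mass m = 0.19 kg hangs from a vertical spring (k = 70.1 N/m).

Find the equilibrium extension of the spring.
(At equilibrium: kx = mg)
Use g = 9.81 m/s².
x_eq = mg/k = 0.19×9.81/70.1 = 0.02659 m = 2.659 cm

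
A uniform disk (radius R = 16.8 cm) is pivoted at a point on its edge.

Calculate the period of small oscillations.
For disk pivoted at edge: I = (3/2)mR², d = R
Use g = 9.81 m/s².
I/m = (3/2)R² = 0.04234 m²; d = R = 0.168 m
T = 2π√((3/2)R²/(gR)) = 2π√(3R/(2g)) = 1.007 s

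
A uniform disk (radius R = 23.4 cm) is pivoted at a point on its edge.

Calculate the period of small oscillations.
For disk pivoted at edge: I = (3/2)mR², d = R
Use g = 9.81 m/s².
I/m = (3/2)R² = 0.08213 m²; d = R = 0.234 m
T = 2π√((3/2)R²/(gR)) = 2π√(3R/(2g)) = 1.188 s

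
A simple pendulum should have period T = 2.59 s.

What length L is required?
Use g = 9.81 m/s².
T = 2π√(L/g) → L = g(T/2π)² = 9.81×(2.59/2π)² = 1.667 m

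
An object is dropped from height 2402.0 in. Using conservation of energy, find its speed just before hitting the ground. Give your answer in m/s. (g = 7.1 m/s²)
mgh = ½mv² → v = √(2gh) = √(2×7.1×61.01) = 29.43 m/s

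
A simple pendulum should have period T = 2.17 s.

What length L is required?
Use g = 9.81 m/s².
T = 2π√(L/g) → L = g(T/2π)² = 9.81×(2.17/2π)² = 1.17 m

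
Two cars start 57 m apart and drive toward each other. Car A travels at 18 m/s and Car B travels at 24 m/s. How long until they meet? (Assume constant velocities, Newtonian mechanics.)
Combined speed: v_combined = 18 + 24 = 42 m/s
Time to meet: t = d/42 = 57/42 = 1.36 s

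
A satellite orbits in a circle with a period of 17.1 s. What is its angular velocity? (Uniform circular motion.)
ω = 2π/T = 2π/17.1 = 0.3674 rad/s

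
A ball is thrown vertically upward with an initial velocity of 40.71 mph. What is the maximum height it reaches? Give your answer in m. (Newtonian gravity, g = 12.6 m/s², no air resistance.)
h_max = v₀²/(2g) (with unit conversion) = 13.14 m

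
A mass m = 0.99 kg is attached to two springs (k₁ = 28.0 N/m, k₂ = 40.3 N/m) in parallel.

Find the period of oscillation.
k_eq = k₁+k₂ = 68.3 N/m
T = 2π√(m/k_eq) = 2π√(0.99/68.3) = 0.7565 s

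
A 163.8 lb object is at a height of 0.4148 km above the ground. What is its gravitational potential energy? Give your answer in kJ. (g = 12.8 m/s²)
PE = mgh = 74.3 kg × 12.8 m/s² × 414.8 m = 3.945e+05 J = 394.5 kJ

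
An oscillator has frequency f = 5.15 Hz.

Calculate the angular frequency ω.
ω = 2πf = 2π×5.15 = 32.36 rad/s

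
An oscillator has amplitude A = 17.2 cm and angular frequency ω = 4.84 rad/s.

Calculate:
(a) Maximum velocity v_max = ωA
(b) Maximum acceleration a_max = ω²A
v_max = ωA = 4.84×0.172 = 0.8325 m/s
a_max = ω²A = 4.84²×0.172 = 4.029 m/s²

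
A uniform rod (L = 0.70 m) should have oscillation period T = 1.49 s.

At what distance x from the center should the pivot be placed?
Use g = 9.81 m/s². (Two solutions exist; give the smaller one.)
T = 2π√((L²/12 + x²)/(gx)). Let c = T²g/(4π²) = 0.5517.
x² − cx + L²/12 = 0 → x = (c − √(c² − L²/3))/2 = 0.08808 m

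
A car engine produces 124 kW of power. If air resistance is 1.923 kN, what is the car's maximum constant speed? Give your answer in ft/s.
P = Fv → v = P/F = 124000 W / 1923 N = 64.48 m/s = 211.6 ft/s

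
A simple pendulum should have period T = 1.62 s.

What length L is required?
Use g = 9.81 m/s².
T = 2π√(L/g) → L = g(T/2π)² = 9.81×(1.62/2π)² = 0.6521 m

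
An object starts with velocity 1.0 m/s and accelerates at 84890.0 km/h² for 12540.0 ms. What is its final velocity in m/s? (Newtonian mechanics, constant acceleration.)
v = v₀ + at (with unit conversion) = 83.14 m/s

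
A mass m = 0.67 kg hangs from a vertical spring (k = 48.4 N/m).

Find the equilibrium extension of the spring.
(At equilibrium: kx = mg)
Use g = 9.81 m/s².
x_eq = mg/k = 0.67×9.81/48.4 = 0.1358 m = 13.58 cm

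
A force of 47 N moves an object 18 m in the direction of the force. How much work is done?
W = Fd = 47×18 = 846.0 J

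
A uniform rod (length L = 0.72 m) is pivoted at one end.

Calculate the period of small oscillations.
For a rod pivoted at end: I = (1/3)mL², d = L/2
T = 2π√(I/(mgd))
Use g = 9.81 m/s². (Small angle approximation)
I/m = (1/3)L² = 0.1728 m²; d = L/2 = 0.36 m
T = 2π√(I/(mgd)) = 2π√(0.1728/(9.81×0.36)) = 1.39 s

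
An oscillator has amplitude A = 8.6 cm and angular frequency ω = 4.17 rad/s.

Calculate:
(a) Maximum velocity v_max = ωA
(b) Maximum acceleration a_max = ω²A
v_max = ωA = 4.17×0.086 = 0.3586 m/s
a_max = ω²A = 4.17²×0.086 = 1.495 m/s²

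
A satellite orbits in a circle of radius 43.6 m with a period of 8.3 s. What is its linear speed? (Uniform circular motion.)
v = 2πr/T = 2π×43.6/8.3 = 33.01 m/s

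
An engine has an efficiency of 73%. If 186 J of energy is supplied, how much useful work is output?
W_out = η × W_in = 0.73 × 186 = 135.78 J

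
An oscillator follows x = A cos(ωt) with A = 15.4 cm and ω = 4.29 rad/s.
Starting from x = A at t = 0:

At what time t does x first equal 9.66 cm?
cos(ωt) = x/A = 9.66/15.4 = 0.6273
ωt = arccos(0.6273) = 0.8927 rad
t = 0.8927/4.29 = 0.2081 s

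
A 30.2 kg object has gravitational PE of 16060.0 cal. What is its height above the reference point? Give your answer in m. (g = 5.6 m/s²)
PE = mgh → h = PE/(mg) = 6.72e+04 J / (30.2 kg × 5.6 m/s²) = 397.3 m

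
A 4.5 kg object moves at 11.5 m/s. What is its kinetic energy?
KE = ½mv² = ½×4.5×11.5² = 297.5625 J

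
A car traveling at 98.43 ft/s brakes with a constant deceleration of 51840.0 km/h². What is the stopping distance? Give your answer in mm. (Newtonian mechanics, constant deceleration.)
d = v₀² / (2a) (with unit conversion) = 112500.0 mm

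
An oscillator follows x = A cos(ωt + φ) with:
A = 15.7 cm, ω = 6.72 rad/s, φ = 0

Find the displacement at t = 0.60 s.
x = A cos(ωt + φ) = 15.7×cos(6.72×0.6 + 0) = -9.877 cm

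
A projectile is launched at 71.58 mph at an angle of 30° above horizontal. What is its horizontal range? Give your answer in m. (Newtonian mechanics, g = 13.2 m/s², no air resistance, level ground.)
R = v₀² sin(2θ) / g (with unit conversion) = 67.18 m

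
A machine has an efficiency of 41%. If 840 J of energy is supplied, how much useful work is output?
W_out = η × W_in = 0.41 × 840 = 344.4 J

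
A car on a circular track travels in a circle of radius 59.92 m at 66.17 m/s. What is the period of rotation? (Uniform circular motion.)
T = 2πr/v = 2π×59.92/66.17 = 5.69 s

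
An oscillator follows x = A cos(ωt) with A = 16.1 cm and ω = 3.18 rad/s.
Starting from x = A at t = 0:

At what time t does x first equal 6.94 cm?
cos(ωt) = x/A = 6.94/16.1 = 0.4311
ωt = arccos(0.4311) = 1.125 rad
t = 1.125/3.18 = 0.3538 s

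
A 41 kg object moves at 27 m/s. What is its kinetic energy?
KE = ½mv² = ½×41×27² = 14944.5 J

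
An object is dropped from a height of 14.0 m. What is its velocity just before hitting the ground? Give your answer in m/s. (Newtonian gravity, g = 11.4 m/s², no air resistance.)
v = √(2gh) = 17.87 m/s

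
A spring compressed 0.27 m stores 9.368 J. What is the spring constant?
PE = ½kx² → k = 2PE/x² = 2×9.368/0.27² = 257.0 N/m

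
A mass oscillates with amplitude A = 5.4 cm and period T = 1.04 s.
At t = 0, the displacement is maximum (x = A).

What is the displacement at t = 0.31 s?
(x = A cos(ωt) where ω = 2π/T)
ω = 2π/T = 2π/1.04 = 6.042 rad/s
x = A cos(ωt) = 5.4×cos(6.042×0.31) = -1.607 cm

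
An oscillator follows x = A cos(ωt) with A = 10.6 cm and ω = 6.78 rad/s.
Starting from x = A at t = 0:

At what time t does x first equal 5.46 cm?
cos(ωt) = x/A = 5.46/10.6 = 0.5151
ωt = arccos(0.5151) = 1.03 rad
t = 1.03/6.78 = 0.1519 s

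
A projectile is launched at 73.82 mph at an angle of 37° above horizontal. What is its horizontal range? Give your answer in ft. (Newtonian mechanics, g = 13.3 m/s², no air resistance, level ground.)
R = v₀² sin(2θ) / g (with unit conversion) = 258.2 ft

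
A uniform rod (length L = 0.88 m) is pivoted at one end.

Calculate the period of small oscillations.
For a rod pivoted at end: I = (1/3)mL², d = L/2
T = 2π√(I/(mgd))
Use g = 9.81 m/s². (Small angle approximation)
I/m = (1/3)L² = 0.2581 m²; d = L/2 = 0.44 m
T = 2π√(I/(mgd)) = 2π√(0.2581/(9.81×0.44)) = 1.537 s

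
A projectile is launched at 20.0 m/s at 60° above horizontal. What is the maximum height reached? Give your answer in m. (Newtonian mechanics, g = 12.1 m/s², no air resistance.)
H = v₀²sin²(θ)/(2g) = 12.4 m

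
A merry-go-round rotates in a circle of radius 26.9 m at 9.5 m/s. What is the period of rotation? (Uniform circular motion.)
T = 2πr/v = 2π×26.9/9.5 = 17.79 s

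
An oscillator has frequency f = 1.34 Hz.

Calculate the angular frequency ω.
ω = 2πf = 2π×1.34 = 8.419 rad/s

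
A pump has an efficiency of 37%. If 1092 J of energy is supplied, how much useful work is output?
W_out = η × W_in = 0.37 × 1092 = 404.04 J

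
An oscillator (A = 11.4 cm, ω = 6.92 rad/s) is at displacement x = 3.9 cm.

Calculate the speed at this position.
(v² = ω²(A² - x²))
v = ω√(A² − x²) = 6.92×√(0.114² − 0.039²) = 0.7413 m/s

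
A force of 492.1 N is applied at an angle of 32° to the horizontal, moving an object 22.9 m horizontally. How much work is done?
W = Fd cosθ = 492.1×22.9×cos(32°) = 9556.7 J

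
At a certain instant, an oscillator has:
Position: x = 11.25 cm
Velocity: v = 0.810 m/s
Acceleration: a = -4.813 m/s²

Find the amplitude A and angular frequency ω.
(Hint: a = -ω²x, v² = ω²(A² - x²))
a = −ω²x → ω = √(|a|/x) = √(4.813/0.1125) = 6.541 rad/s
v² = ω²(A² − x²) → A = √(x² + v²/ω²) = √(0.1125² + 0.81²/6.541²) = 0.1673 m = 16.73 cm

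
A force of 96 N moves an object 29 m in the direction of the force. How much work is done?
W = Fd = 96×29 = 2784.0 J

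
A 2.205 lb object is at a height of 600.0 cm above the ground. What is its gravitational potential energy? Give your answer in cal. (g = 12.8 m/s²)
PE = mgh = 1 kg × 12.8 m/s² × 6 m = 76.81 J = 18.36 cal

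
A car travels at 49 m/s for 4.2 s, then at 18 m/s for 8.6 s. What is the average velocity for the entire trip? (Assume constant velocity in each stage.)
d₁ = v₁t₁ = 49 × 4.2 = 205.8 m
d₂ = v₂t₂ = 18 × 8.6 = 154.8 m
d_total = 360.6 m, t_total = 12.8 s
v_avg = d_total/t_total = 360.6/12.8 = 28.17 m/s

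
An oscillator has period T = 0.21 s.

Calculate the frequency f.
f = 1/T = 1/0.21 = 4.762 Hz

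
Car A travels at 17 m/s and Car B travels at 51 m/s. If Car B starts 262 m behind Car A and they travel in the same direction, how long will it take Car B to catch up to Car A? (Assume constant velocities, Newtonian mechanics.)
Relative speed: v_rel = 51 - 17 = 34 m/s
Time to catch: t = d₀/v_rel = 262/34 = 7.71 s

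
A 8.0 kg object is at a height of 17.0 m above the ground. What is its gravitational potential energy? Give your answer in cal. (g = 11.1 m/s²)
PE = mgh = 8 kg × 11.1 m/s² × 17 m = 1510 J = 360.8 cal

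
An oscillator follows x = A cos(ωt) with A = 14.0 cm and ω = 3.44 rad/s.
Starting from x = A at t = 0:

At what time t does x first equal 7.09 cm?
cos(ωt) = x/A = 7.09/14.0 = 0.5064
ωt = arccos(0.5064) = 1.04 rad
t = 1.04/3.44 = 0.3023 s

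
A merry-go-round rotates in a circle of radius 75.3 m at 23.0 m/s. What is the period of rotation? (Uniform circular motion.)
T = 2πr/v = 2π×75.3/23.0 = 20.57 s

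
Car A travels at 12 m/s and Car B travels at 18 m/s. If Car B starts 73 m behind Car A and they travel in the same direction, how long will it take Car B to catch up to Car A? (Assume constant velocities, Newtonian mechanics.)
Relative speed: v_rel = 18 - 12 = 6 m/s
Time to catch: t = d₀/v_rel = 73/6 = 12.17 s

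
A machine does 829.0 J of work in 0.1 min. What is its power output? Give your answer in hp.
P = W/t = 829 J / 6 s = 138.2 W = 0.1853 hp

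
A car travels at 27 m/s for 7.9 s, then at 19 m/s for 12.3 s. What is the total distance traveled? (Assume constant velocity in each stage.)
d₁ = v₁t₁ = 27 × 7.9 = 213.3 m
d₂ = v₂t₂ = 19 × 12.3 = 233.7 m
d_total = 213.3 + 233.7 = 447.0 m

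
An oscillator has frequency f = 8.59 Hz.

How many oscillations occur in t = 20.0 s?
n = f×t = 8.59×20.0 = 171.8 oscillations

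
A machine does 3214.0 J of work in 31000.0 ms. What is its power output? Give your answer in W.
P = W/t = 3214 J / 31 s = 103.7 W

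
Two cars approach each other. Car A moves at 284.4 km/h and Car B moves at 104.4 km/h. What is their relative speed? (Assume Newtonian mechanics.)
v_rel = v_A + v_B = 284.4 + 104.4 = 388.8 km/h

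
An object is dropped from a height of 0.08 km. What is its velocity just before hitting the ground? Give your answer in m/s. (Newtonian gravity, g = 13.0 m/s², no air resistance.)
v = √(2gh) (with unit conversion) = 45.61 m/s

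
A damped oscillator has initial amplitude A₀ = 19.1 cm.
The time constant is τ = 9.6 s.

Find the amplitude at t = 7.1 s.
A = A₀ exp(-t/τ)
A = A₀ exp(−t/τ) = 19.1×exp(−7.1/9.6) = 9.117 cm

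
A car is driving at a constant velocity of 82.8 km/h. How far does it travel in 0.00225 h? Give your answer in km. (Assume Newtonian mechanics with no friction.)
d = vt (with unit conversion) = 0.1863 km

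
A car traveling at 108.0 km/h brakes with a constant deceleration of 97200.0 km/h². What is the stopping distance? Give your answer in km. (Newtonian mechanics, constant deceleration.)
d = v₀² / (2a) (with unit conversion) = 0.06 km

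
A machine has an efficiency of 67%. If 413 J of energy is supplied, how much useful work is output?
W_out = η × W_in = 0.67 × 413 = 276.71 J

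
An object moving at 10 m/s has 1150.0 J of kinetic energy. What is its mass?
KE = ½mv² → m = 2KE/v² = 2×1150.0/10² = 23.0 kg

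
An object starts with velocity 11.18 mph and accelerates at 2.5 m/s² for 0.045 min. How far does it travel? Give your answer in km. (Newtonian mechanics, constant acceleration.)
d = v₀t + ½at² (with unit conversion) = 0.02261 km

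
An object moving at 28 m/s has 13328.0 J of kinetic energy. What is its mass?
KE = ½mv² → m = 2KE/v² = 2×13328.0/28² = 34.0 kg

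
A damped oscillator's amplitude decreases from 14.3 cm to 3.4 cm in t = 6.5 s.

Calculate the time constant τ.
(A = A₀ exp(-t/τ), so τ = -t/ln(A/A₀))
A/A₀ = 3.4/14.3 = 0.2378; ln(A/A₀) = -1.436
τ = −t/ln(A/A₀) = −6.5/-1.436 = 4.525 s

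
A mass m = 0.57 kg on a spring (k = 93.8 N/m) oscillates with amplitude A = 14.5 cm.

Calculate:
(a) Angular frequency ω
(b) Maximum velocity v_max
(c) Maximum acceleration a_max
ω = √(k/m) = √(93.8/0.57) = 12.83 rad/s
v_max = ωA = 12.83×0.145 = 1.86 m/s
a_max = ω²A = 12.83²×0.145 = 23.86 m/s²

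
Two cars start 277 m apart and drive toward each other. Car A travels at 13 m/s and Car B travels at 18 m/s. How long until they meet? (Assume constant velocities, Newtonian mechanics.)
Combined speed: v_combined = 13 + 18 = 31 m/s
Time to meet: t = d/31 = 277/31 = 8.94 s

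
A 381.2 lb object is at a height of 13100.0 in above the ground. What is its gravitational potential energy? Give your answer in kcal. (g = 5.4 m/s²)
PE = mgh = 172.9 kg × 5.4 m/s² × 332.7 m = 3.107e+05 J = 74.25 kcal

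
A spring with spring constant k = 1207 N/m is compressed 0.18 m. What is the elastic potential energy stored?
PE = ½kx² = ½×1207×0.18² = 19.55 J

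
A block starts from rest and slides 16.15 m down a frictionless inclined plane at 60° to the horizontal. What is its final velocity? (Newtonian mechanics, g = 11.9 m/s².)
a = g sin(θ) = 11.9 × sin(60°) = 10.31 m/s²
v = √(2ad) = √(2 × 10.31 × 16.15) = 18.24 m/s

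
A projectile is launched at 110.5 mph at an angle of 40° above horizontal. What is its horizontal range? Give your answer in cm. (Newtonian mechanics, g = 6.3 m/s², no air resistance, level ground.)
R = v₀² sin(2θ) / g (with unit conversion) = 38140.0 cm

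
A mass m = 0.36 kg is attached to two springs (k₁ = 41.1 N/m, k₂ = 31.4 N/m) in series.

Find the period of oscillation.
k_eq = k₁k₂/(k₁+k₂) = 17.8 N/m
T = 2π√(m/k_eq) = 2π√(0.36/17.8) = 0.8935 s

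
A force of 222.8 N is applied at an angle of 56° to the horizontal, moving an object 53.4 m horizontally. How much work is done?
W = Fd cosθ = 222.8×53.4×cos(56°) = 6653.0 J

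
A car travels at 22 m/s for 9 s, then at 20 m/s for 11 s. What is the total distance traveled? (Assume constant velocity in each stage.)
d₁ = v₁t₁ = 22 × 9 = 198 m
d₂ = v₂t₂ = 20 × 11 = 220 m
d_total = 198 + 220 = 418 m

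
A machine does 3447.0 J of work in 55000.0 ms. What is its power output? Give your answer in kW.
P = W/t = 3447 J / 55 s = 62.67 W = 0.06267 kW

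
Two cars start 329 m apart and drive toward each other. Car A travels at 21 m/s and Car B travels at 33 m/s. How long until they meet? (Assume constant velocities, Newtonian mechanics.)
Combined speed: v_combined = 21 + 33 = 54 m/s
Time to meet: t = d/54 = 329/54 = 6.09 s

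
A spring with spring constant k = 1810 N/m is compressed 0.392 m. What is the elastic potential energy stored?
PE = ½kx² = ½×1810×0.392² = 139.1 J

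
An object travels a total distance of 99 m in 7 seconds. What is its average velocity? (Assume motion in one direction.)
v_avg = Δd / Δt = 99 / 7 = 14.14 m/s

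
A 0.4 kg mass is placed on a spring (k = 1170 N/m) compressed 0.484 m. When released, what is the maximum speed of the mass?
½kx² = ½mv² → v = x√(k/m) = 0.484×√(1170/0.4) = 26.18 m/s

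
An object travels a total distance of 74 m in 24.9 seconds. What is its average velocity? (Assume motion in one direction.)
v_avg = Δd / Δt = 74 / 24.9 = 2.97 m/s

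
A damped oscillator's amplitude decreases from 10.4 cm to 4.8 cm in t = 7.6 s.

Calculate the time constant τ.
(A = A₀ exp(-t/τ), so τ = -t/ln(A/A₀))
A/A₀ = 4.8/10.4 = 0.4615; ln(A/A₀) = -0.7732
τ = −t/ln(A/A₀) = −7.6/-0.7732 = 9.829 s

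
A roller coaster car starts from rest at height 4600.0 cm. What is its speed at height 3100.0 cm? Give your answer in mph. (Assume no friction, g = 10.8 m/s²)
mgh₁ = ½mv₂² + mgh₂ → v₂ = √(2g(h₁−h₂)) = √(2×10.8×(46−31)) = 18 m/s = 40.26 mph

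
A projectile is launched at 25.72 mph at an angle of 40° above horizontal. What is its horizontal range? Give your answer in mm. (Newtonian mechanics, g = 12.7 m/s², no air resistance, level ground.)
R = v₀² sin(2θ) / g (with unit conversion) = 10250.0 mm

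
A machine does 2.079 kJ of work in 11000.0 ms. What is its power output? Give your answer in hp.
P = W/t = 2079 J / 11 s = 189 W = 0.2535 hp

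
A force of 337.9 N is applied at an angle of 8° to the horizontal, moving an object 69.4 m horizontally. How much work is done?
W = Fd cosθ = 337.9×69.4×cos(8°) = 23222.0 J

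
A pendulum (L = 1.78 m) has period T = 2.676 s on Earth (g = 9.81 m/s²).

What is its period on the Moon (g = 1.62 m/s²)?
T = 2π√(L/g), so T_moon/T_earth = √(g_earth/g_moon)
T_moon = 2π√(1.78/1.62) = 6.586 s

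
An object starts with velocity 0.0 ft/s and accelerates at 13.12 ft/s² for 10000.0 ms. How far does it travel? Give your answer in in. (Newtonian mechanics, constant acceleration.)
d = v₀t + ½at² (with unit conversion) = 7872.0 in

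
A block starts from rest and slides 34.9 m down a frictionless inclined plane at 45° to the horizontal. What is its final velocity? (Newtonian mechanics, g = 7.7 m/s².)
a = g sin(θ) = 7.7 × sin(45°) = 5.44 m/s²
v = √(2ad) = √(2 × 5.44 × 34.9) = 19.49 m/s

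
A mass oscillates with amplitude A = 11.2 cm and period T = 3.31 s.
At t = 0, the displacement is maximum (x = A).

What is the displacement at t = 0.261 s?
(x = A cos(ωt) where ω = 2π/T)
ω = 2π/T = 2π/3.31 = 1.898 rad/s
x = A cos(ωt) = 11.2×cos(1.898×0.261) = 9.853 cm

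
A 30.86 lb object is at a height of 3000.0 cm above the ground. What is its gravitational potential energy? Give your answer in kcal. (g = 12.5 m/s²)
PE = mgh = 14 kg × 12.5 m/s² × 30 m = 5249 J = 1.255 kcal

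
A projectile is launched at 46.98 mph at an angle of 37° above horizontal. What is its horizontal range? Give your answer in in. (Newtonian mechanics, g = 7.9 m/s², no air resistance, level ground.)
R = v₀² sin(2θ) / g (with unit conversion) = 2113.0 in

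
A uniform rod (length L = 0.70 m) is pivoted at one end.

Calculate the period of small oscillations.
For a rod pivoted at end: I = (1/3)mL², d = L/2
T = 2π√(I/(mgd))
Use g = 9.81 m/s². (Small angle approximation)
I/m = (1/3)L² = 0.1633 m²; d = L/2 = 0.35 m
T = 2π√(I/(mgd)) = 2π√(0.1633/(9.81×0.35)) = 1.37 s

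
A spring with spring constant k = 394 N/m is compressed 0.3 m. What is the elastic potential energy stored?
PE = ½kx² = ½×394×0.3² = 17.73 J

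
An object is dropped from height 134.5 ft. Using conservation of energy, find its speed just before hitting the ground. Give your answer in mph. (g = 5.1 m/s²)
mgh = ½mv² → v = √(2gh) = √(2×5.1×41) = 20.45 m/s = 45.74 mph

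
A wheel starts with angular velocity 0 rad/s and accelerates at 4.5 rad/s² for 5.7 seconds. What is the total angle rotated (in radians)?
θ = ω₀t + ½αt² = 0×5.7 + ½×4.5×5.7² = 73.1 rad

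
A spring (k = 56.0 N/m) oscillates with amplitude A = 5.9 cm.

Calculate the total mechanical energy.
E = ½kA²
E = ½kA² = ½×56.0×(0.059)² = 0.09747 J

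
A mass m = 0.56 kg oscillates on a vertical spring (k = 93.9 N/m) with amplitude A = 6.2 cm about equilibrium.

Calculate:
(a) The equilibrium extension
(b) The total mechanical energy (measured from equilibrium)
x_eq = mg/k = 0.56×9.81/93.9 = 0.0585 m = 5.85 cm
E = ½kA² = ½×93.9×(0.062)² = 0.1805 J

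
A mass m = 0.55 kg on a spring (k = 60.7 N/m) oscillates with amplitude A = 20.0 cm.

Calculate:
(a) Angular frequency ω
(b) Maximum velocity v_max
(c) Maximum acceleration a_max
ω = √(k/m) = √(60.7/0.55) = 10.51 rad/s
v_max = ωA = 10.51×0.2 = 2.101 m/s
a_max = ω²A = 10.51²×0.2 = 22.07 m/s²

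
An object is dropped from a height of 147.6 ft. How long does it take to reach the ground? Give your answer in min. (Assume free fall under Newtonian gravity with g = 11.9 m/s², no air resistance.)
t = √(2h/g) (with unit conversion) = 0.04583 min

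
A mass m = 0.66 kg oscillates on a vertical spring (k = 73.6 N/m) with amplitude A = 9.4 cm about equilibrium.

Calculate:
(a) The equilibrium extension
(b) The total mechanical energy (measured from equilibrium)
x_eq = mg/k = 0.66×9.81/73.6 = 0.08797 m = 8.797 cm
E = ½kA² = ½×73.6×(0.094)² = 0.3252 J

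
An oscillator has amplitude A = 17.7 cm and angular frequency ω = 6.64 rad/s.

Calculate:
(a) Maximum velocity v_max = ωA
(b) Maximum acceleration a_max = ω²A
v_max = ωA = 6.64×0.177 = 1.175 m/s
a_max = ω²A = 6.64²×0.177 = 7.804 m/s²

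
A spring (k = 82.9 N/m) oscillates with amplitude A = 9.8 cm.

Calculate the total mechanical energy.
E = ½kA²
E = ½kA² = ½×82.9×(0.098)² = 0.3981 J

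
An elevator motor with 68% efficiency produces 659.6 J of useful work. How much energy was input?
W_in = W_out/η = 659.6/0.68 = 970.0 J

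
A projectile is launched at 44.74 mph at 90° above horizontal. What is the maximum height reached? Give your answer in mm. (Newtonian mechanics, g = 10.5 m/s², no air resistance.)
H = v₀²sin²(θ)/(2g) (with unit conversion) = 19050.0 mm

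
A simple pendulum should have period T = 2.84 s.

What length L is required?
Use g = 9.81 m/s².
T = 2π√(L/g) → L = g(T/2π)² = 9.81×(2.84/2π)² = 2.004 m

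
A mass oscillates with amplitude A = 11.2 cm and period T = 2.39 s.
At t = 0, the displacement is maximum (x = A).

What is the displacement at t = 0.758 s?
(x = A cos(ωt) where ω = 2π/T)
ω = 2π/T = 2π/2.39 = 2.629 rad/s
x = A cos(ωt) = 11.2×cos(2.629×0.758) = -4.587 cm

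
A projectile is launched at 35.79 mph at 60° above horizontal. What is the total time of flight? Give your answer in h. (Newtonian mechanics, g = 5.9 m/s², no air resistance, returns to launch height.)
T = 2v₀sin(θ)/g (with unit conversion) = 0.001305 h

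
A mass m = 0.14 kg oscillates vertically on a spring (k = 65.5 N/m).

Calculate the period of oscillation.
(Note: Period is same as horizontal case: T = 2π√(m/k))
T = 2π√(m/k) = 2π√(0.14/65.5) = 0.2905 s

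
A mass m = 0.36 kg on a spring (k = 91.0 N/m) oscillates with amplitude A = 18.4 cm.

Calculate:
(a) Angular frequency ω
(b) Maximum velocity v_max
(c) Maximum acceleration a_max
ω = √(k/m) = √(91.0/0.36) = 15.9 rad/s
v_max = ωA = 15.9×0.184 = 2.925 m/s
a_max = ω²A = 15.9²×0.184 = 46.51 m/s²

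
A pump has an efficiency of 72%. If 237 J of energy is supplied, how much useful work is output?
W_out = η × W_in = 0.72 × 237 = 170.64 J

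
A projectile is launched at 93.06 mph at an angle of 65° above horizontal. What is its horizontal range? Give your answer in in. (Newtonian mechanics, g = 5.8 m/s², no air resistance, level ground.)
R = v₀² sin(2θ) / g (with unit conversion) = 8999.0 in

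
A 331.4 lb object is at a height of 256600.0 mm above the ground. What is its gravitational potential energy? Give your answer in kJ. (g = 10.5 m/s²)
PE = mgh = 150.3 kg × 10.5 m/s² × 256.6 m = 4.05e+05 J = 405.0 kJ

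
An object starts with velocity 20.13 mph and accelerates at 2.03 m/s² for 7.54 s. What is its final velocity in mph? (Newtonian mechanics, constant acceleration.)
v = v₀ + at (with unit conversion) = 54.37 mph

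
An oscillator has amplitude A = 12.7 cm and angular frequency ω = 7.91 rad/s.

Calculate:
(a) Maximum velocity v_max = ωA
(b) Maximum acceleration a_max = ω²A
v_max = ωA = 7.91×0.127 = 1.005 m/s
a_max = ω²A = 7.91²×0.127 = 7.946 m/s²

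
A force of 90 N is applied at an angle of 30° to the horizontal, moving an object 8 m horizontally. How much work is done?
W = Fd cosθ = 90×8×cos(30°) = 623.54 J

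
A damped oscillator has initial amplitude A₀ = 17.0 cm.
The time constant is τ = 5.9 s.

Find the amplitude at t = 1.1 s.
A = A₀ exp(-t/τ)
A = A₀ exp(−t/τ) = 17.0×exp(−1.1/5.9) = 14.11 cm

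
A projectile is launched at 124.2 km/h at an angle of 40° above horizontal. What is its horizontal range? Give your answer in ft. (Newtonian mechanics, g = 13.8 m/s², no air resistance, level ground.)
R = v₀² sin(2θ) / g (with unit conversion) = 278.7 ft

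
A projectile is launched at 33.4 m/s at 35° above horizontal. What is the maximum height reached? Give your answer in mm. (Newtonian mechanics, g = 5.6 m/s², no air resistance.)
H = v₀²sin²(θ)/(2g) (with unit conversion) = 32770.0 mm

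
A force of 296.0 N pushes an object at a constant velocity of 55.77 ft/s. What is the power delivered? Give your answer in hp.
P = Fv = 296 N × 17 m/s = 5032 W = 6.748 hp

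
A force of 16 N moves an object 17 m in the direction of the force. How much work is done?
W = Fd = 16×17 = 272.0 J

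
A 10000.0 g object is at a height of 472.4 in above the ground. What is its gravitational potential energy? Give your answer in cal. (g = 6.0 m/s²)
PE = mgh = 10 kg × 6.0 m/s² × 12 m = 719.9 J = 172.1 cal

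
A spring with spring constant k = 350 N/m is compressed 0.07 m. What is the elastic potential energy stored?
PE = ½kx² = ½×350×0.07² = 0.8575 J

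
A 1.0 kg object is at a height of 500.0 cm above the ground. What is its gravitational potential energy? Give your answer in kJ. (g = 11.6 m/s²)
PE = mgh = 1 kg × 11.6 m/s² × 5 m = 58 J = 0.058 kJ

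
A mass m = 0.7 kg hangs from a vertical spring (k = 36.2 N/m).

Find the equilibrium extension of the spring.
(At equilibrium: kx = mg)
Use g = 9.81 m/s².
x_eq = mg/k = 0.7×9.81/36.2 = 0.1897 m = 18.97 cm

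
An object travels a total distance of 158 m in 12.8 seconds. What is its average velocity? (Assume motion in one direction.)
v_avg = Δd / Δt = 158 / 12.8 = 12.34 m/s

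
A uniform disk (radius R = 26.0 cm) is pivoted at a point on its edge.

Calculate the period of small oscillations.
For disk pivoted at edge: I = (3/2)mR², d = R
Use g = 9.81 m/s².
I/m = (3/2)R² = 0.1014 m²; d = R = 0.26 m
T = 2π√((3/2)R²/(gR)) = 2π√(3R/(2g)) = 1.253 s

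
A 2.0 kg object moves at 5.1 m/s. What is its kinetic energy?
KE = ½mv² = ½×2.0×5.1² = 26.01 J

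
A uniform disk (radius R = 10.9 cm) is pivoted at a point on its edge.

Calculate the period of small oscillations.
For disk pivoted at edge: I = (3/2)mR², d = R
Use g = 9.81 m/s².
I/m = (3/2)R² = 0.01782 m²; d = R = 0.109 m
T = 2π√((3/2)R²/(gR)) = 2π√(3R/(2g)) = 0.8112 s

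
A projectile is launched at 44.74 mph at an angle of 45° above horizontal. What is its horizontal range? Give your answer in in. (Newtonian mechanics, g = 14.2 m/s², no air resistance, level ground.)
R = v₀² sin(2θ) / g (with unit conversion) = 1109.0 in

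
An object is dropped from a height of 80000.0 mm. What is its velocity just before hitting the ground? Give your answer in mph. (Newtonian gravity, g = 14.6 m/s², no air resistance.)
v = √(2gh) (with unit conversion) = 108.1 mph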